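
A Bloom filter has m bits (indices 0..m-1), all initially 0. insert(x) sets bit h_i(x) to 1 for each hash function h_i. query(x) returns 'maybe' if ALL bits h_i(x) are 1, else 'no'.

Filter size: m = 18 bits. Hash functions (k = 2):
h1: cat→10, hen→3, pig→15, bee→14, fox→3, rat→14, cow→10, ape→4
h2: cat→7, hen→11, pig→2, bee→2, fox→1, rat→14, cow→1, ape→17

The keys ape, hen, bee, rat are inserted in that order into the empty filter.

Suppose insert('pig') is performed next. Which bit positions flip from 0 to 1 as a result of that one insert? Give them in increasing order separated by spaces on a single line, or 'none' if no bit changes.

Start: bits=000000000000000000
After insert 'ape': sets bits 4 17 -> bits=000010000000000001
After insert 'hen': sets bits 3 11 -> bits=000110000001000001
After insert 'bee': sets bits 2 14 -> bits=001110000001001001
After insert 'rat': sets bits 14 -> bits=001110000001001001
insert 'pig' would touch bits 2 15; currently bit2=1, bit15=0
Bits that are 0 among those (would change 0->1): 15

Answer: 15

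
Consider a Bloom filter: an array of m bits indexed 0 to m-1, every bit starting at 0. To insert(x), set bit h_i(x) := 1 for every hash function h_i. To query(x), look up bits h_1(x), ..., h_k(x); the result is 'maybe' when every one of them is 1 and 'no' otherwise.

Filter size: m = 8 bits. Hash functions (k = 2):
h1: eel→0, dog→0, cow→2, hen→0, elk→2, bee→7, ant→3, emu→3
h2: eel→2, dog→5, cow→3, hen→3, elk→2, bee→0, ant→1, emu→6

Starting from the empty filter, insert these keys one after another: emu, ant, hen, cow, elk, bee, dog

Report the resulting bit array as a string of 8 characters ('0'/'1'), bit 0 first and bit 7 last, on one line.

Answer: 11110111

Derivation:
Start: bits=00000000
After insert 'emu': sets bits 3 6 -> bits=00010010
After insert 'ant': sets bits 1 3 -> bits=01010010
After insert 'hen': sets bits 0 3 -> bits=11010010
After insert 'cow': sets bits 2 3 -> bits=11110010
After insert 'elk': sets bits 2 -> bits=11110010
After insert 'bee': sets bits 0 7 -> bits=11110011
After insert 'dog': sets bits 0 5 -> bits=11110111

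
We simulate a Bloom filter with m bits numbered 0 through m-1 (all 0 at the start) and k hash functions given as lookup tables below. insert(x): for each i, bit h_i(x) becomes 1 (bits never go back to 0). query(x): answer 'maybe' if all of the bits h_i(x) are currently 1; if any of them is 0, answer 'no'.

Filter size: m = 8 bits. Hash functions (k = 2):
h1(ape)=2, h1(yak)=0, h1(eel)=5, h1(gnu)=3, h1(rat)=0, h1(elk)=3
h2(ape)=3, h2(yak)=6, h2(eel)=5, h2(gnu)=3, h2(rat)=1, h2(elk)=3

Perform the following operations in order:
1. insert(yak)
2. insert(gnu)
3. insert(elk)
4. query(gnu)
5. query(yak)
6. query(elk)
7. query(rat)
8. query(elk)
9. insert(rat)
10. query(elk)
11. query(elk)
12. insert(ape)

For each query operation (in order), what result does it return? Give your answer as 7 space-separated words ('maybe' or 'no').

Start: bits=00000000
Op 1: insert yak -> sets bits 0 6 -> bits=10000010
Op 2: insert gnu -> sets bits 3 -> bits=10010010
Op 3: insert elk -> sets bits 3 -> bits=10010010
Op 4: query gnu -> checks bit3=1 (all 1) -> maybe
Op 5: query yak -> checks bit0=1, bit6=1 (all 1) -> maybe
Op 6: query elk -> checks bit3=1 (all 1) -> maybe
Op 7: query rat -> checks bit0=1, bit1=0 (has a 0) -> no
Op 8: query elk -> checks bit3=1 (all 1) -> maybe
Op 9: insert rat -> sets bits 0 1 -> bits=11010010
Op 10: query elk -> checks bit3=1 (all 1) -> maybe
Op 11: query elk -> checks bit3=1 (all 1) -> maybe
Op 12: insert ape -> sets bits 2 3 -> bits=11110010
Query results in order: maybe maybe maybe no maybe maybe maybe

Answer: maybe maybe maybe no maybe maybe maybe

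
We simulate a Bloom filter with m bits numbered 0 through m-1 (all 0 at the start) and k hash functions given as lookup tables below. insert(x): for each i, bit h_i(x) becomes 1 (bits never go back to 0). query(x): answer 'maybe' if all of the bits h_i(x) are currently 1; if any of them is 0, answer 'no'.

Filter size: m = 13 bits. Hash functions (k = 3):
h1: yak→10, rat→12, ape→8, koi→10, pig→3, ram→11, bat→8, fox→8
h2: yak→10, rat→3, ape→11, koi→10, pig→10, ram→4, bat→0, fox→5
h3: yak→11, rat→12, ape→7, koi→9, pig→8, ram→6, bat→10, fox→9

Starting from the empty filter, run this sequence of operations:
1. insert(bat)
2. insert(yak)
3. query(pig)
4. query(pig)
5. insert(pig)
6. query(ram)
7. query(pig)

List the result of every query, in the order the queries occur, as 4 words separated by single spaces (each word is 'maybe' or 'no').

Answer: no no no maybe

Derivation:
Start: bits=0000000000000
Op 1: insert bat -> sets bits 0 8 10 -> bits=1000000010100
Op 2: insert yak -> sets bits 10 11 -> bits=1000000010110
Op 3: query pig -> checks bit3=0, bit8=1, bit10=1 (has a 0) -> no
Op 4: query pig -> checks bit3=0, bit8=1, bit10=1 (has a 0) -> no
Op 5: insert pig -> sets bits 3 8 10 -> bits=1001000010110
Op 6: query ram -> checks bit4=0, bit6=0, bit11=1 (has a 0) -> no
Op 7: query pig -> checks bit3=1, bit8=1, bit10=1 (all 1) -> maybe
Query results in order: no no no maybe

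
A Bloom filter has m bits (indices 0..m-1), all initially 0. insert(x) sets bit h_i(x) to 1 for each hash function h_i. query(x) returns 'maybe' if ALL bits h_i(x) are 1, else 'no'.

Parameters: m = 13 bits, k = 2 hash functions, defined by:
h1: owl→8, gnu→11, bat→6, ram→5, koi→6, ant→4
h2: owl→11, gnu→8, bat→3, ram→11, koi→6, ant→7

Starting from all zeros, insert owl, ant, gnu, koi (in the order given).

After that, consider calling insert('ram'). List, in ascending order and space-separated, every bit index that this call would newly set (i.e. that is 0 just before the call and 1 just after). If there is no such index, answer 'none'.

Answer: 5

Derivation:
Start: bits=0000000000000
After insert 'owl': sets bits 8 11 -> bits=0000000010010
After insert 'ant': sets bits 4 7 -> bits=0000100110010
After insert 'gnu': sets bits 8 11 -> bits=0000100110010
After insert 'koi': sets bits 6 -> bits=0000101110010
insert 'ram' would touch bits 5 11; currently bit5=0, bit11=1
Bits that are 0 among those (would change 0->1): 5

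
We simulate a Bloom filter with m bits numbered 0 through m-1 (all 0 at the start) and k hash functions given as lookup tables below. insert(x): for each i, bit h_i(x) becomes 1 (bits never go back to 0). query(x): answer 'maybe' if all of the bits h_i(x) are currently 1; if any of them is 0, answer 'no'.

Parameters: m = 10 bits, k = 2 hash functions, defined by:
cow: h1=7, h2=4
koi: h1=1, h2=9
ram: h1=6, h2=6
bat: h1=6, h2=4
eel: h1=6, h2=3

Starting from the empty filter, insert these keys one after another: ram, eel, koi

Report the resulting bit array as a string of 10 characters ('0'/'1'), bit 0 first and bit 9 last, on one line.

Start: bits=0000000000
After insert 'ram': sets bits 6 -> bits=0000001000
After insert 'eel': sets bits 3 6 -> bits=0001001000
After insert 'koi': sets bits 1 9 -> bits=0101001001

Answer: 0101001001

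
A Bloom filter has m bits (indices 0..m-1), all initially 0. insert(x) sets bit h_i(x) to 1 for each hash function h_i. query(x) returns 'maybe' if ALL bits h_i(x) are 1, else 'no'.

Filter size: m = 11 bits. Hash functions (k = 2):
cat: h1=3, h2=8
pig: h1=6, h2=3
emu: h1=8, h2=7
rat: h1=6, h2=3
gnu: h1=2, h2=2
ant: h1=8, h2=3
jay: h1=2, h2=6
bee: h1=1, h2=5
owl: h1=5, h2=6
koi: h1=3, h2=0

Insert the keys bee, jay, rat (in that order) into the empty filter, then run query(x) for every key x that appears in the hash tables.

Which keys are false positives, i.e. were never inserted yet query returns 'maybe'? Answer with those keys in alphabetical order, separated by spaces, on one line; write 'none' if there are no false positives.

Answer: gnu owl pig

Derivation:
Start: bits=00000000000
After insert 'bee': sets bits 1 5 -> bits=01000100000
After insert 'jay': sets bits 2 6 -> bits=01100110000
After insert 'rat': sets bits 3 6 -> bits=01110110000
Not inserted: ant cat emu gnu koi owl pig — query each against bits=01110110000:
query ant: checks bit3=1, bit8=0 (has a 0) -> no => not a false positive
query cat: checks bit3=1, bit8=0 (has a 0) -> no => not a false positive
query emu: checks bit7=0, bit8=0 (has a 0) -> no => not a false positive
query gnu: checks bit2=1 (all 1) -> maybe => FALSE POSITIVE
query koi: checks bit0=0, bit3=1 (has a 0) -> no => not a false positive
query owl: checks bit5=1, bit6=1 (all 1) -> maybe => FALSE POSITIVE
query pig: checks bit3=1, bit6=1 (all 1) -> maybe => FALSE POSITIVE
False positives (alphabetical): gnu owl pig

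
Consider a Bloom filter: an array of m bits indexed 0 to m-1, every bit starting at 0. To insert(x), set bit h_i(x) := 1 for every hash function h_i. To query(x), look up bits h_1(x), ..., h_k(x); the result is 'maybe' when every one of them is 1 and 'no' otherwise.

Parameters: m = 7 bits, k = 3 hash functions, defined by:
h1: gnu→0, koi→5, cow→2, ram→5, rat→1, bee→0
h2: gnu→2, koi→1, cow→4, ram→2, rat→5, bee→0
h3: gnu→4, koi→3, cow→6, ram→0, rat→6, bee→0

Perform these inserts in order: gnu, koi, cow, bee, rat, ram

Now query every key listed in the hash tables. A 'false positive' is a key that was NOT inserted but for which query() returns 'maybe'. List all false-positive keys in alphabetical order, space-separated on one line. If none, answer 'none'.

Answer: none

Derivation:
Start: bits=0000000
After insert 'gnu': sets bits 0 2 4 -> bits=1010100
After insert 'koi': sets bits 1 3 5 -> bits=1111110
After insert 'cow': sets bits 2 4 6 -> bits=1111111
After insert 'bee': sets bits 0 -> bits=1111111
After insert 'rat': sets bits 1 5 6 -> bits=1111111
After insert 'ram': sets bits 0 2 5 -> bits=1111111
Not inserted: (none) — query each against bits=1111111:
False positives (alphabetical): none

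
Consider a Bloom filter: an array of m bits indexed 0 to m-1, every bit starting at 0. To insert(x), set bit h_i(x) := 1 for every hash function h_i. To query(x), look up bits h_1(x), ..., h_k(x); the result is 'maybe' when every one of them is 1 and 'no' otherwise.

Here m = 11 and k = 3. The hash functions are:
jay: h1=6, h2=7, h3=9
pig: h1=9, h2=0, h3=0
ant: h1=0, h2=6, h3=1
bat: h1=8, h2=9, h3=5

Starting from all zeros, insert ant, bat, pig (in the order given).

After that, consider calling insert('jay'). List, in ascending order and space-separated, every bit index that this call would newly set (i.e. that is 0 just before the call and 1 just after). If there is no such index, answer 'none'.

Answer: 7

Derivation:
Start: bits=00000000000
After insert 'ant': sets bits 0 1 6 -> bits=11000010000
After insert 'bat': sets bits 5 8 9 -> bits=11000110110
After insert 'pig': sets bits 0 9 -> bits=11000110110
insert 'jay' would touch bits 6 7 9; currently bit6=1, bit7=0, bit9=1
Bits that are 0 among those (would change 0->1): 7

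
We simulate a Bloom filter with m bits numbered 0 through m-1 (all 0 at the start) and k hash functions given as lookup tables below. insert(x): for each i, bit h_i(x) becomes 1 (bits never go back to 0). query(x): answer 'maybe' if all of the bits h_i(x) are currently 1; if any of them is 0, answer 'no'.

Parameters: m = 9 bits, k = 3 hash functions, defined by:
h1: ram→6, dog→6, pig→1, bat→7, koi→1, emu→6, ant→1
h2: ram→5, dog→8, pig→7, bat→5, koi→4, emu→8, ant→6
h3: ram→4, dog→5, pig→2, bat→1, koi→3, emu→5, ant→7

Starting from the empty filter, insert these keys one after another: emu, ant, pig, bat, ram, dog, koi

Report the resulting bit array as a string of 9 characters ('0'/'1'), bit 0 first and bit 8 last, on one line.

Answer: 011111111

Derivation:
Start: bits=000000000
After insert 'emu': sets bits 5 6 8 -> bits=000001101
After insert 'ant': sets bits 1 6 7 -> bits=010001111
After insert 'pig': sets bits 1 2 7 -> bits=011001111
After insert 'bat': sets bits 1 5 7 -> bits=011001111
After insert 'ram': sets bits 4 5 6 -> bits=011011111
After insert 'dog': sets bits 5 6 8 -> bits=011011111
After insert 'koi': sets bits 1 3 4 -> bits=011111111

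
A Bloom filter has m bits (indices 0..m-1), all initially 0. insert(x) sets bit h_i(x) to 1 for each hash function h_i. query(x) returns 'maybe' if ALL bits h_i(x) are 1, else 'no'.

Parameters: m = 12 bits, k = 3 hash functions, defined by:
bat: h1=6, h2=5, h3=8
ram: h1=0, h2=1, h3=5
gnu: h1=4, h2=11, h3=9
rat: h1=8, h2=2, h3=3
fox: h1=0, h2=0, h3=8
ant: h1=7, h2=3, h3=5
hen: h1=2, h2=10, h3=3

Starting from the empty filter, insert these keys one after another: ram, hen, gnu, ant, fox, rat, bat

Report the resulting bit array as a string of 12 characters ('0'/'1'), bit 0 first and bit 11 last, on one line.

Answer: 111111111111

Derivation:
Start: bits=000000000000
After insert 'ram': sets bits 0 1 5 -> bits=110001000000
After insert 'hen': sets bits 2 3 10 -> bits=111101000010
After insert 'gnu': sets bits 4 9 11 -> bits=111111000111
After insert 'ant': sets bits 3 5 7 -> bits=111111010111
After insert 'fox': sets bits 0 8 -> bits=111111011111
After insert 'rat': sets bits 2 3 8 -> bits=111111011111
After insert 'bat': sets bits 5 6 8 -> bits=111111111111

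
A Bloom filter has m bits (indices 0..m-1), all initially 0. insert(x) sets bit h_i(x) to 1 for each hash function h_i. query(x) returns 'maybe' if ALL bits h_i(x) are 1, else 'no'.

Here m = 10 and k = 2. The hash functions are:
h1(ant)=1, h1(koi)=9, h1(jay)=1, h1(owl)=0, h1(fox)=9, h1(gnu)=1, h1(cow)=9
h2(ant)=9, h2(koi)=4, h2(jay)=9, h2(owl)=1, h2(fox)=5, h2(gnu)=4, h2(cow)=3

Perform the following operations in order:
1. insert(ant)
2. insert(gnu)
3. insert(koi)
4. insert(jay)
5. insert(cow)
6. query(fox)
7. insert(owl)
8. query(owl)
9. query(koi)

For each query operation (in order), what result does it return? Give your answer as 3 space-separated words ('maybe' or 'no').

Answer: no maybe maybe

Derivation:
Start: bits=0000000000
Op 1: insert ant -> sets bits 1 9 -> bits=0100000001
Op 2: insert gnu -> sets bits 1 4 -> bits=0100100001
Op 3: insert koi -> sets bits 4 9 -> bits=0100100001
Op 4: insert jay -> sets bits 1 9 -> bits=0100100001
Op 5: insert cow -> sets bits 3 9 -> bits=0101100001
Op 6: query fox -> checks bit5=0, bit9=1 (has a 0) -> no
Op 7: insert owl -> sets bits 0 1 -> bits=1101100001
Op 8: query owl -> checks bit0=1, bit1=1 (all 1) -> maybe
Op 9: query koi -> checks bit4=1, bit9=1 (all 1) -> maybe
Query results in order: no maybe maybe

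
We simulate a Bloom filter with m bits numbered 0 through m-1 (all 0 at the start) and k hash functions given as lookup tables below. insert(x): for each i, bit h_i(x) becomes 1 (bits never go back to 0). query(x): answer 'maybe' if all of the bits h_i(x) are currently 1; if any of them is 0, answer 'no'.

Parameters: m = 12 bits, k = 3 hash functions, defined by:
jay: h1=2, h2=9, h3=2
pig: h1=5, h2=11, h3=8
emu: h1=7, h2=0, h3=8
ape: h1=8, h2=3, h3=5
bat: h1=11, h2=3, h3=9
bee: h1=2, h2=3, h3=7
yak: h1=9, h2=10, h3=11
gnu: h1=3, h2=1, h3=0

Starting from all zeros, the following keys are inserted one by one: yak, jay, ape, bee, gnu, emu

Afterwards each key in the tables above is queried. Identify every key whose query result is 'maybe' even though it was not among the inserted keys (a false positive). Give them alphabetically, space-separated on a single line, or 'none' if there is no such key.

Answer: bat pig

Derivation:
Start: bits=000000000000
After insert 'yak': sets bits 9 10 11 -> bits=000000000111
After insert 'jay': sets bits 2 9 -> bits=001000000111
After insert 'ape': sets bits 3 5 8 -> bits=001101001111
After insert 'bee': sets bits 2 3 7 -> bits=001101011111
After insert 'gnu': sets bits 0 1 3 -> bits=111101011111
After insert 'emu': sets bits 0 7 8 -> bits=111101011111
Not inserted: bat pig — query each against bits=111101011111:
query bat: checks bit3=1, bit9=1, bit11=1 (all 1) -> maybe => FALSE POSITIVE
query pig: checks bit5=1, bit8=1, bit11=1 (all 1) -> maybe => FALSE POSITIVE
False positives (alphabetical): bat pig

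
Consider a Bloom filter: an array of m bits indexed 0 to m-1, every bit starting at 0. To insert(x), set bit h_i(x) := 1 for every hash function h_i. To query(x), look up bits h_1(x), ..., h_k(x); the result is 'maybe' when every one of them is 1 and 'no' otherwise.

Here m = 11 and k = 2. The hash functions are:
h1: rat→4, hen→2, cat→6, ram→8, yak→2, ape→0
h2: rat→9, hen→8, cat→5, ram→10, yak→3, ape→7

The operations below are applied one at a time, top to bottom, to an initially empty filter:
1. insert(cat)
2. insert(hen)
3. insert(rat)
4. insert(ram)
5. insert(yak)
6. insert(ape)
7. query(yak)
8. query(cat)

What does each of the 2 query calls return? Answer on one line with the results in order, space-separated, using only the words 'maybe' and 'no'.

Answer: maybe maybe

Derivation:
Start: bits=00000000000
Op 1: insert cat -> sets bits 5 6 -> bits=00000110000
Op 2: insert hen -> sets bits 2 8 -> bits=00100110100
Op 3: insert rat -> sets bits 4 9 -> bits=00101110110
Op 4: insert ram -> sets bits 8 10 -> bits=00101110111
Op 5: insert yak -> sets bits 2 3 -> bits=00111110111
Op 6: insert ape -> sets bits 0 7 -> bits=10111111111
Op 7: query yak -> checks bit2=1, bit3=1 (all 1) -> maybe
Op 8: query cat -> checks bit5=1, bit6=1 (all 1) -> maybe
Query results in order: maybe maybe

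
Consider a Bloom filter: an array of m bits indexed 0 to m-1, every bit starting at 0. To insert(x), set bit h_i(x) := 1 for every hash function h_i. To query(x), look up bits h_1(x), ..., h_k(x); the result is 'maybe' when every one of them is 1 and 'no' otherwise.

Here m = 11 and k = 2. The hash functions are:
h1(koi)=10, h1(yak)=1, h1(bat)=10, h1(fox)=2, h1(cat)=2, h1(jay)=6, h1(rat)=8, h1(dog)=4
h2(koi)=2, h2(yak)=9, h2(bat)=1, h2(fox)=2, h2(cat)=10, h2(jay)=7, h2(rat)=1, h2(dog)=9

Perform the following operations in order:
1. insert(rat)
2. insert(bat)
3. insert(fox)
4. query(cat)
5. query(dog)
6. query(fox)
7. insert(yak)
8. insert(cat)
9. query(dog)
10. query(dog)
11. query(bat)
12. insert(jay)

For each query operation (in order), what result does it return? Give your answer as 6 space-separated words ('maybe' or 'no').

Answer: maybe no maybe no no maybe

Derivation:
Start: bits=00000000000
Op 1: insert rat -> sets bits 1 8 -> bits=01000000100
Op 2: insert bat -> sets bits 1 10 -> bits=01000000101
Op 3: insert fox -> sets bits 2 -> bits=01100000101
Op 4: query cat -> checks bit2=1, bit10=1 (all 1) -> maybe
Op 5: query dog -> checks bit4=0, bit9=0 (has a 0) -> no
Op 6: query fox -> checks bit2=1 (all 1) -> maybe
Op 7: insert yak -> sets bits 1 9 -> bits=01100000111
Op 8: insert cat -> sets bits 2 10 -> bits=01100000111
Op 9: query dog -> checks bit4=0, bit9=1 (has a 0) -> no
Op 10: query dog -> checks bit4=0, bit9=1 (has a 0) -> no
Op 11: query bat -> checks bit1=1, bit10=1 (all 1) -> maybe
Op 12: insert jay -> sets bits 6 7 -> bits=01100011111
Query results in order: maybe no maybe no no maybe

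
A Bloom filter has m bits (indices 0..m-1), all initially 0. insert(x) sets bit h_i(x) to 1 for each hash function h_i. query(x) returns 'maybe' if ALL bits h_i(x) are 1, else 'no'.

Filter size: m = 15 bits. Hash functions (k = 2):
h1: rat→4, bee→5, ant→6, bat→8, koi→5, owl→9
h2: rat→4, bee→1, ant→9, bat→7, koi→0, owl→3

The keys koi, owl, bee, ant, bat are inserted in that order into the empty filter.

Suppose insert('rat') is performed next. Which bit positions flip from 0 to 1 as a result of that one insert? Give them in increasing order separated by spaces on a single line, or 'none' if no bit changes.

Start: bits=000000000000000
After insert 'koi': sets bits 0 5 -> bits=100001000000000
After insert 'owl': sets bits 3 9 -> bits=100101000100000
After insert 'bee': sets bits 1 5 -> bits=110101000100000
After insert 'ant': sets bits 6 9 -> bits=110101100100000
After insert 'bat': sets bits 7 8 -> bits=110101111100000
insert 'rat' would touch bits 4; currently bit4=0
Bits that are 0 among those (would change 0->1): 4

Answer: 4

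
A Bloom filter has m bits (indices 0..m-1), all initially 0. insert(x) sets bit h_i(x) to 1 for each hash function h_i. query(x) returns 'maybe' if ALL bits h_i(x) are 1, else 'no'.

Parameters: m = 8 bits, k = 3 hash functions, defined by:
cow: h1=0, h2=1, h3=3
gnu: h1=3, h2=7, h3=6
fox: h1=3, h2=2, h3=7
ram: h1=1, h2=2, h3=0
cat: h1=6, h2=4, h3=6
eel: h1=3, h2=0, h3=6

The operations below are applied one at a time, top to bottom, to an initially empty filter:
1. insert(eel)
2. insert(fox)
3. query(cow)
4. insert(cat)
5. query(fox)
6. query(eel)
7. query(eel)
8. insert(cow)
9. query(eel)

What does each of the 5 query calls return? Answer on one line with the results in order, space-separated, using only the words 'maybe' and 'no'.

Answer: no maybe maybe maybe maybe

Derivation:
Start: bits=00000000
Op 1: insert eel -> sets bits 0 3 6 -> bits=10010010
Op 2: insert fox -> sets bits 2 3 7 -> bits=10110011
Op 3: query cow -> checks bit0=1, bit1=0, bit3=1 (has a 0) -> no
Op 4: insert cat -> sets bits 4 6 -> bits=10111011
Op 5: query fox -> checks bit2=1, bit3=1, bit7=1 (all 1) -> maybe
Op 6: query eel -> checks bit0=1, bit3=1, bit6=1 (all 1) -> maybe
Op 7: query eel -> checks bit0=1, bit3=1, bit6=1 (all 1) -> maybe
Op 8: insert cow -> sets bits 0 1 3 -> bits=11111011
Op 9: query eel -> checks bit0=1, bit3=1, bit6=1 (all 1) -> maybe
Query results in order: no maybe maybe maybe maybe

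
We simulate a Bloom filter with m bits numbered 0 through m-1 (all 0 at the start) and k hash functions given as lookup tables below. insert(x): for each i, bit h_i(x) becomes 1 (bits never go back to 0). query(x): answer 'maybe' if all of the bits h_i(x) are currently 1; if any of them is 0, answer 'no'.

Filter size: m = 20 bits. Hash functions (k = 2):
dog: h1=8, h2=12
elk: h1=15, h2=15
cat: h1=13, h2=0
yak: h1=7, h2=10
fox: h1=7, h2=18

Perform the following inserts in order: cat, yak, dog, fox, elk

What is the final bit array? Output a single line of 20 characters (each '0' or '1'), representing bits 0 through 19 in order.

Answer: 10000001101011010010

Derivation:
Start: bits=00000000000000000000
After insert 'cat': sets bits 0 13 -> bits=10000000000001000000
After insert 'yak': sets bits 7 10 -> bits=10000001001001000000
After insert 'dog': sets bits 8 12 -> bits=10000001101011000000
After insert 'fox': sets bits 7 18 -> bits=10000001101011000010
After insert 'elk': sets bits 15 -> bits=10000001101011010010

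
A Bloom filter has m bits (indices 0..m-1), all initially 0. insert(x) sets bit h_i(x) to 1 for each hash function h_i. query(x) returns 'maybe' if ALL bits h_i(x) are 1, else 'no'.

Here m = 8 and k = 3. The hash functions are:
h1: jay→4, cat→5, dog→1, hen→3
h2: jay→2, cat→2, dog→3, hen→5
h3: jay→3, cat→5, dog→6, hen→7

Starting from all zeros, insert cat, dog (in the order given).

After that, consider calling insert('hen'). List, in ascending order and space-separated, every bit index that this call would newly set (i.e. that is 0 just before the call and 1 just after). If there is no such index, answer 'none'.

Answer: 7

Derivation:
Start: bits=00000000
After insert 'cat': sets bits 2 5 -> bits=00100100
After insert 'dog': sets bits 1 3 6 -> bits=01110110
insert 'hen' would touch bits 3 5 7; currently bit3=1, bit5=1, bit7=0
Bits that are 0 among those (would change 0->1): 7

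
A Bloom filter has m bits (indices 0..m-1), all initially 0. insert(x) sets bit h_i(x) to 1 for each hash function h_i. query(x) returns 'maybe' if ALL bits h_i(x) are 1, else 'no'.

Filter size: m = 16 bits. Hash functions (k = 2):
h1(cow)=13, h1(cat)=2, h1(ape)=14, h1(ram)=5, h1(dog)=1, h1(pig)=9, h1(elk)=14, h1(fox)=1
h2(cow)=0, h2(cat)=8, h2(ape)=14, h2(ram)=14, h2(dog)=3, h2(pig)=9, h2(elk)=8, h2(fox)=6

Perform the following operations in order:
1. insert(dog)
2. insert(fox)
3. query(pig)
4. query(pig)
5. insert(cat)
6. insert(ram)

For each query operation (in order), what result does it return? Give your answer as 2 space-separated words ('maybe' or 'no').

Start: bits=0000000000000000
Op 1: insert dog -> sets bits 1 3 -> bits=0101000000000000
Op 2: insert fox -> sets bits 1 6 -> bits=0101001000000000
Op 3: query pig -> checks bit9=0 (has a 0) -> no
Op 4: query pig -> checks bit9=0 (has a 0) -> no
Op 5: insert cat -> sets bits 2 8 -> bits=0111001010000000
Op 6: insert ram -> sets bits 5 14 -> bits=0111011010000010
Query results in order: no no

Answer: no no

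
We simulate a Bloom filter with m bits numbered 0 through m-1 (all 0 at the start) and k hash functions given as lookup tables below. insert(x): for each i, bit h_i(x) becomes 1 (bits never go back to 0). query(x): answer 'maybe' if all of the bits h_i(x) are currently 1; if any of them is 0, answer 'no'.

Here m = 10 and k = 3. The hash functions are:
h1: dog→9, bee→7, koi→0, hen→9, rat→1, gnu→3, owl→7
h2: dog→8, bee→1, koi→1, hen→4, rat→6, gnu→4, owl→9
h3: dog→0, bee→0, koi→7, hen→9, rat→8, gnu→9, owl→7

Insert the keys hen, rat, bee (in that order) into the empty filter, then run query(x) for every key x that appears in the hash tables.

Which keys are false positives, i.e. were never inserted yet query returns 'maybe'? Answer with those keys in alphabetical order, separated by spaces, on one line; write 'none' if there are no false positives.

Start: bits=0000000000
After insert 'hen': sets bits 4 9 -> bits=0000100001
After insert 'rat': sets bits 1 6 8 -> bits=0100101011
After insert 'bee': sets bits 0 1 7 -> bits=1100101111
Not inserted: dog gnu koi owl — query each against bits=1100101111:
query dog: checks bit0=1, bit8=1, bit9=1 (all 1) -> maybe => FALSE POSITIVE
query gnu: checks bit3=0, bit4=1, bit9=1 (has a 0) -> no => not a false positive
query koi: checks bit0=1, bit1=1, bit7=1 (all 1) -> maybe => FALSE POSITIVE
query owl: checks bit7=1, bit9=1 (all 1) -> maybe => FALSE POSITIVE
False positives (alphabetical): dog koi owl

Answer: dog koi owl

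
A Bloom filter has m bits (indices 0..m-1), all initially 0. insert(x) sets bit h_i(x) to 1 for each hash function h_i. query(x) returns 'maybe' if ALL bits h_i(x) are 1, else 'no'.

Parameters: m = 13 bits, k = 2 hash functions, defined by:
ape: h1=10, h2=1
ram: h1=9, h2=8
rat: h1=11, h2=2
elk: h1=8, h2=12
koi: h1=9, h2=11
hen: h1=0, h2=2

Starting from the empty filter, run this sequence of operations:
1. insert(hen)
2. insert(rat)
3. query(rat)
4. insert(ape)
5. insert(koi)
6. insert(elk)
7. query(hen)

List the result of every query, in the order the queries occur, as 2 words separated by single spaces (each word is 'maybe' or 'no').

Answer: maybe maybe

Derivation:
Start: bits=0000000000000
Op 1: insert hen -> sets bits 0 2 -> bits=1010000000000
Op 2: insert rat -> sets bits 2 11 -> bits=1010000000010
Op 3: query rat -> checks bit2=1, bit11=1 (all 1) -> maybe
Op 4: insert ape -> sets bits 1 10 -> bits=1110000000110
Op 5: insert koi -> sets bits 9 11 -> bits=1110000001110
Op 6: insert elk -> sets bits 8 12 -> bits=1110000011111
Op 7: query hen -> checks bit0=1, bit2=1 (all 1) -> maybe
Query results in order: maybe maybe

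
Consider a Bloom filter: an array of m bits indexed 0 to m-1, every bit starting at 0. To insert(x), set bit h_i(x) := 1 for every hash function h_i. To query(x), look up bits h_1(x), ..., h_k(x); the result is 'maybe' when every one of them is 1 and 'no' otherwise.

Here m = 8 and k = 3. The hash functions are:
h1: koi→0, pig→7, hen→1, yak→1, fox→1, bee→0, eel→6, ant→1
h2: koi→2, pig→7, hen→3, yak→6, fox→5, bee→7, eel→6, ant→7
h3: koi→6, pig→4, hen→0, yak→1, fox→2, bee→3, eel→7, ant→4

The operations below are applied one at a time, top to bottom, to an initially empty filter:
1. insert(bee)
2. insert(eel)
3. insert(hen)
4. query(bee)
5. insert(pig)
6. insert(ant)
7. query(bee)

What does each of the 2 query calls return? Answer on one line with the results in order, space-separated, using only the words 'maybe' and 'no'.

Answer: maybe maybe

Derivation:
Start: bits=00000000
Op 1: insert bee -> sets bits 0 3 7 -> bits=10010001
Op 2: insert eel -> sets bits 6 7 -> bits=10010011
Op 3: insert hen -> sets bits 0 1 3 -> bits=11010011
Op 4: query bee -> checks bit0=1, bit3=1, bit7=1 (all 1) -> maybe
Op 5: insert pig -> sets bits 4 7 -> bits=11011011
Op 6: insert ant -> sets bits 1 4 7 -> bits=11011011
Op 7: query bee -> checks bit0=1, bit3=1, bit7=1 (all 1) -> maybe
Query results in order: maybe maybe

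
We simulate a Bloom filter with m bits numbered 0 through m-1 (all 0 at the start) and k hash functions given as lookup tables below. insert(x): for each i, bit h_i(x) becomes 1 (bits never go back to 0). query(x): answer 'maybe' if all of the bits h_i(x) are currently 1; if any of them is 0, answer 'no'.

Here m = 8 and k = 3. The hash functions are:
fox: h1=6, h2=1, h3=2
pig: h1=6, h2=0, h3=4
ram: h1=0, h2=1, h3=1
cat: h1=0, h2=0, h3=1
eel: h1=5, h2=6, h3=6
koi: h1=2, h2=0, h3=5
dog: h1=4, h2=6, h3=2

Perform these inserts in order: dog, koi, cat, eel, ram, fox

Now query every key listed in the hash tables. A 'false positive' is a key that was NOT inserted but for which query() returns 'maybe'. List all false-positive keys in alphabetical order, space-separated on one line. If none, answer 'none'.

Start: bits=00000000
After insert 'dog': sets bits 2 4 6 -> bits=00101010
After insert 'koi': sets bits 0 2 5 -> bits=10101110
After insert 'cat': sets bits 0 1 -> bits=11101110
After insert 'eel': sets bits 5 6 -> bits=11101110
After insert 'ram': sets bits 0 1 -> bits=11101110
After insert 'fox': sets bits 1 2 6 -> bits=11101110
Not inserted: pig — query each against bits=11101110:
query pig: checks bit0=1, bit4=1, bit6=1 (all 1) -> maybe => FALSE POSITIVE
False positives (alphabetical): pig

Answer: pig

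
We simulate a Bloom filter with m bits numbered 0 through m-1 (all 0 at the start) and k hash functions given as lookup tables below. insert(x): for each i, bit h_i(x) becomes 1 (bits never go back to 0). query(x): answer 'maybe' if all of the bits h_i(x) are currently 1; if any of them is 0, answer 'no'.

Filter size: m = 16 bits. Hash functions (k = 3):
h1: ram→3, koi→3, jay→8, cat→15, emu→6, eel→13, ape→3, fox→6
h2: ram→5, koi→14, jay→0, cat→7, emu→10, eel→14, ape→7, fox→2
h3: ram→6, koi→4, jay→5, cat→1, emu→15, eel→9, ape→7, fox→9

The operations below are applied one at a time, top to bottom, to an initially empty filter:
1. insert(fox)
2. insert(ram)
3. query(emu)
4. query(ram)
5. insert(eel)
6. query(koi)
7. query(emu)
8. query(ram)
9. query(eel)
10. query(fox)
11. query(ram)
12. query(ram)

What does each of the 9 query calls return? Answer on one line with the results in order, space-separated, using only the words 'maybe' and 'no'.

Answer: no maybe no no maybe maybe maybe maybe maybe

Derivation:
Start: bits=0000000000000000
Op 1: insert fox -> sets bits 2 6 9 -> bits=0010001001000000
Op 2: insert ram -> sets bits 3 5 6 -> bits=0011011001000000
Op 3: query emu -> checks bit6=1, bit10=0, bit15=0 (has a 0) -> no
Op 4: query ram -> checks bit3=1, bit5=1, bit6=1 (all 1) -> maybe
Op 5: insert eel -> sets bits 9 13 14 -> bits=0011011001000110
Op 6: query koi -> checks bit3=1, bit4=0, bit14=1 (has a 0) -> no
Op 7: query emu -> checks bit6=1, bit10=0, bit15=0 (has a 0) -> no
Op 8: query ram -> checks bit3=1, bit5=1, bit6=1 (all 1) -> maybe
Op 9: query eel -> checks bit9=1, bit13=1, bit14=1 (all 1) -> maybe
Op 10: query fox -> checks bit2=1, bit6=1, bit9=1 (all 1) -> maybe
Op 11: query ram -> checks bit3=1, bit5=1, bit6=1 (all 1) -> maybe
Op 12: query ram -> checks bit3=1, bit5=1, bit6=1 (all 1) -> maybe
Query results in order: no maybe no no maybe maybe maybe maybe maybe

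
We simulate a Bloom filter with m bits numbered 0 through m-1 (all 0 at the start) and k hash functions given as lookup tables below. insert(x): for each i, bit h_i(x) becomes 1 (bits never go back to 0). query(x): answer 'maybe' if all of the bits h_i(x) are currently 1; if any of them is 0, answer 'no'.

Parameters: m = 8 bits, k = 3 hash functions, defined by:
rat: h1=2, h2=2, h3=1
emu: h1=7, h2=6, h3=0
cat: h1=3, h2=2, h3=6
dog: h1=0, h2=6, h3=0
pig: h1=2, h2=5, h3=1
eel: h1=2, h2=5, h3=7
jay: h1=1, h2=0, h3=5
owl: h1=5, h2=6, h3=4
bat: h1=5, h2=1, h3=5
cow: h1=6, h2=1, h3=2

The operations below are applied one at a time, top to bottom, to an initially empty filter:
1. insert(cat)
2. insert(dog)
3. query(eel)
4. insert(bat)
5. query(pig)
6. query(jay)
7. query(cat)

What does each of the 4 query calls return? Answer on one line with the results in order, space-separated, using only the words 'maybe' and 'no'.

Start: bits=00000000
Op 1: insert cat -> sets bits 2 3 6 -> bits=00110010
Op 2: insert dog -> sets bits 0 6 -> bits=10110010
Op 3: query eel -> checks bit2=1, bit5=0, bit7=0 (has a 0) -> no
Op 4: insert bat -> sets bits 1 5 -> bits=11110110
Op 5: query pig -> checks bit1=1, bit2=1, bit5=1 (all 1) -> maybe
Op 6: query jay -> checks bit0=1, bit1=1, bit5=1 (all 1) -> maybe
Op 7: query cat -> checks bit2=1, bit3=1, bit6=1 (all 1) -> maybe
Query results in order: no maybe maybe maybe

Answer: no maybe maybe maybe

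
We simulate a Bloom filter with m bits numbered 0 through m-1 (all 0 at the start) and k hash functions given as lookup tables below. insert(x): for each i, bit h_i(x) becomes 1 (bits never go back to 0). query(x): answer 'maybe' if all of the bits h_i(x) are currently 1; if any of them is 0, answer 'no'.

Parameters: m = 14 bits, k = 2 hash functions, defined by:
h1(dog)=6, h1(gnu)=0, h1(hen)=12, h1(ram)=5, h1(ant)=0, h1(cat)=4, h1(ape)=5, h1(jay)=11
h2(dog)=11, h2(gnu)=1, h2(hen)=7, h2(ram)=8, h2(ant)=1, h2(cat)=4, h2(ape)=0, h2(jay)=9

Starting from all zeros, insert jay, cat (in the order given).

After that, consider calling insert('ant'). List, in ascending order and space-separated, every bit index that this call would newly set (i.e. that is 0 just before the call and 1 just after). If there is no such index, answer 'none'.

Start: bits=00000000000000
After insert 'jay': sets bits 9 11 -> bits=00000000010100
After insert 'cat': sets bits 4 -> bits=00001000010100
insert 'ant' would touch bits 0 1; currently bit0=0, bit1=0
Bits that are 0 among those (would change 0->1): 0 1

Answer: 0 1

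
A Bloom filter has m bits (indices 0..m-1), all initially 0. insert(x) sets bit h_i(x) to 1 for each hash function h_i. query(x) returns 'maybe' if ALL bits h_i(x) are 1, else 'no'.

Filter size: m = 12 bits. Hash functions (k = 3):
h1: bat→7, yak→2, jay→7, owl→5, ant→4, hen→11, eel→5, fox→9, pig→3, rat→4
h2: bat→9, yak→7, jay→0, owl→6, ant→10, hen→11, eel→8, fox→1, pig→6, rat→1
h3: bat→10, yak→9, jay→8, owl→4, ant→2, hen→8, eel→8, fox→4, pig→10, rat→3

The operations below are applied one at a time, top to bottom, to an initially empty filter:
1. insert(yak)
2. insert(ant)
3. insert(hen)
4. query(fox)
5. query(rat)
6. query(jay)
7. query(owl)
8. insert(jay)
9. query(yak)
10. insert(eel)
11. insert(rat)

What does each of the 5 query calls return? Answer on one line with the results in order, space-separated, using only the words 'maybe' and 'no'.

Start: bits=000000000000
Op 1: insert yak -> sets bits 2 7 9 -> bits=001000010100
Op 2: insert ant -> sets bits 2 4 10 -> bits=001010010110
Op 3: insert hen -> sets bits 8 11 -> bits=001010011111
Op 4: query fox -> checks bit1=0, bit4=1, bit9=1 (has a 0) -> no
Op 5: query rat -> checks bit1=0, bit3=0, bit4=1 (has a 0) -> no
Op 6: query jay -> checks bit0=0, bit7=1, bit8=1 (has a 0) -> no
Op 7: query owl -> checks bit4=1, bit5=0, bit6=0 (has a 0) -> no
Op 8: insert jay -> sets bits 0 7 8 -> bits=101010011111
Op 9: query yak -> checks bit2=1, bit7=1, bit9=1 (all 1) -> maybe
Op 10: insert eel -> sets bits 5 8 -> bits=101011011111
Op 11: insert rat -> sets bits 1 3 4 -> bits=111111011111
Query results in order: no no no no maybe

Answer: no no no no maybe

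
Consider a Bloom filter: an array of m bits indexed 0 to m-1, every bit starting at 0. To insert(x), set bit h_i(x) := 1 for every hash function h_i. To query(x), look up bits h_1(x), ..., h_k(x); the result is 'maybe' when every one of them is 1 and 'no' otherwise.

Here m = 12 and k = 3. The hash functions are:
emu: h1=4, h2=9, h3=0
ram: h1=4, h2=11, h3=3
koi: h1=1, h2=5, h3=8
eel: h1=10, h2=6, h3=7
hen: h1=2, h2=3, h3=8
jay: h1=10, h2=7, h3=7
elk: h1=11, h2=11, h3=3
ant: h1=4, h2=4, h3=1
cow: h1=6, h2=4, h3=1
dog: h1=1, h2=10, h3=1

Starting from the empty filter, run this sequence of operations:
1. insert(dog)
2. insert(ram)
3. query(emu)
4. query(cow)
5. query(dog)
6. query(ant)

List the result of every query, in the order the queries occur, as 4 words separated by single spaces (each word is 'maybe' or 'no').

Answer: no no maybe maybe

Derivation:
Start: bits=000000000000
Op 1: insert dog -> sets bits 1 10 -> bits=010000000010
Op 2: insert ram -> sets bits 3 4 11 -> bits=010110000011
Op 3: query emu -> checks bit0=0, bit4=1, bit9=0 (has a 0) -> no
Op 4: query cow -> checks bit1=1, bit4=1, bit6=0 (has a 0) -> no
Op 5: query dog -> checks bit1=1, bit10=1 (all 1) -> maybe
Op 6: query ant -> checks bit1=1, bit4=1 (all 1) -> maybe
Query results in order: no no maybe maybe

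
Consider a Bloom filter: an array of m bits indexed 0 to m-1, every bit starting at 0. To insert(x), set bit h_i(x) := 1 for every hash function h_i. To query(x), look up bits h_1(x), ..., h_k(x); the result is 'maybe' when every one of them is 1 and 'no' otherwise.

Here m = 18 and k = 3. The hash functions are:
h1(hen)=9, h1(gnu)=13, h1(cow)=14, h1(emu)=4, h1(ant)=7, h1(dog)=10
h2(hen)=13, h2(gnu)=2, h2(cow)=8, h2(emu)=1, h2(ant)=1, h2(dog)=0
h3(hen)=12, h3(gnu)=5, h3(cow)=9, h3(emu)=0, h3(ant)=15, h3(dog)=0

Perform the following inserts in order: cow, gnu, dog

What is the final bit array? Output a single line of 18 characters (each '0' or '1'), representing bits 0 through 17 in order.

Answer: 101001001110011000

Derivation:
Start: bits=000000000000000000
After insert 'cow': sets bits 8 9 14 -> bits=000000001100001000
After insert 'gnu': sets bits 2 5 13 -> bits=001001001100011000
After insert 'dog': sets bits 0 10 -> bits=101001001110011000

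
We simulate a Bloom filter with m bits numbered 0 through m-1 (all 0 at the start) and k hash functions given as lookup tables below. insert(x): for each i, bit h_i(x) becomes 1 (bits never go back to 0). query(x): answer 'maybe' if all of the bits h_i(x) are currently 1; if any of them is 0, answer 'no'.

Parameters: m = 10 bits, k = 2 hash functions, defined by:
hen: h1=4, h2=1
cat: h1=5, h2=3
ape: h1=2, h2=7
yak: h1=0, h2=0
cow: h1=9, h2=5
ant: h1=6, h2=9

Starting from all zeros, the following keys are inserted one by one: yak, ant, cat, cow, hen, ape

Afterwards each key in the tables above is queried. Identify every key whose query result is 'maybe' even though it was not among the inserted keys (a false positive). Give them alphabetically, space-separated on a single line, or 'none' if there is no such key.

Answer: none

Derivation:
Start: bits=0000000000
After insert 'yak': sets bits 0 -> bits=1000000000
After insert 'ant': sets bits 6 9 -> bits=1000001001
After insert 'cat': sets bits 3 5 -> bits=1001011001
After insert 'cow': sets bits 5 9 -> bits=1001011001
After insert 'hen': sets bits 1 4 -> bits=1101111001
After insert 'ape': sets bits 2 7 -> bits=1111111101
Not inserted: (none) — query each against bits=1111111101:
False positives (alphabetical): none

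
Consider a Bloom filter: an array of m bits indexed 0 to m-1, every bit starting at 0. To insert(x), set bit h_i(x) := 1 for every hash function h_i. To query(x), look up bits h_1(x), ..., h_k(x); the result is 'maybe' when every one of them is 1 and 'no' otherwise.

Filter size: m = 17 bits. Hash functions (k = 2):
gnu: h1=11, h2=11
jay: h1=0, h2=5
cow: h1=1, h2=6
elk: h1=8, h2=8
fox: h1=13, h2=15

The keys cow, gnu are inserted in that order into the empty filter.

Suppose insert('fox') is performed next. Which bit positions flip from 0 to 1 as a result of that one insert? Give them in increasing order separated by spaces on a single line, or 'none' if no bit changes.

Answer: 13 15

Derivation:
Start: bits=00000000000000000
After insert 'cow': sets bits 1 6 -> bits=01000010000000000
After insert 'gnu': sets bits 11 -> bits=01000010000100000
insert 'fox' would touch bits 13 15; currently bit13=0, bit15=0
Bits that are 0 among those (would change 0->1): 13 15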